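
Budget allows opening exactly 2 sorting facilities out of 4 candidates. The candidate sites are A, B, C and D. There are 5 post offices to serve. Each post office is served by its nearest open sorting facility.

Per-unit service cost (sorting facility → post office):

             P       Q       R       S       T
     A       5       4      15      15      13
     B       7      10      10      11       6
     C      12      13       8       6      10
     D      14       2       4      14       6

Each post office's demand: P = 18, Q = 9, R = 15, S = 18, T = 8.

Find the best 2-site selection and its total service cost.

Choose A and C; total service cost 434.

With exactly 2 open, each post office uses its cheapest among the chosen.
{A, C}: P→A 5·18=90, Q→A 4·9=36, R→C 8·15=120, S→C 6·18=108, T→C 10·8=80. Service cost 434.
{B, D}: service cost 450
{C, D}: service cost 450
Among all 6 size-2 choices, {A, C} is lowest.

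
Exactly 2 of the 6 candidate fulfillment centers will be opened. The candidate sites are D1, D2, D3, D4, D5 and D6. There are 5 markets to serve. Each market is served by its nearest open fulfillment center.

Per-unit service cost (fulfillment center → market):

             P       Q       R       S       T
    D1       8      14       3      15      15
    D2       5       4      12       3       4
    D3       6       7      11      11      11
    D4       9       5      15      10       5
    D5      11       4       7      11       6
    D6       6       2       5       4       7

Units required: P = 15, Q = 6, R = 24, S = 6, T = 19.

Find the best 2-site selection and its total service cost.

Choose D1 and D2; total service cost 265.

With exactly 2 open, each market uses its cheapest among the chosen.
{D1, D2}: P→D2 5·15=75, Q→D2 4·6=24, R→D1 3·24=72, S→D2 3·6=18, T→D2 4·19=76. Service cost 265.
{D2, D6}: service cost 301
{D1, D6}: service cost 331
Among all 15 size-2 choices, {D1, D2} is lowest.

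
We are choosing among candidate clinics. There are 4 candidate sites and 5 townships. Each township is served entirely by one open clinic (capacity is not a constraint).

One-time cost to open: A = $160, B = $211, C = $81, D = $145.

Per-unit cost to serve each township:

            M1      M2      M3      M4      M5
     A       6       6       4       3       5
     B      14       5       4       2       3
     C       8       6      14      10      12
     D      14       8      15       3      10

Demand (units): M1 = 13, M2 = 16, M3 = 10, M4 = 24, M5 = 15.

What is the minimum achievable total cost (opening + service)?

Minimum total cost: 521

For any fixed open set, each township goes to its cheapest open site; total = fixed + service.
{A}: M1→A 6·13=78, M2→A 6·16=96, M3→A 4·10=40, M4→A 3·24=72, M5→A 5·15=75. Service 361; fixed 160; total 521.
{A, C}: service 361 + fixed 241 = 602
{B}: service 395 + fixed 211 = 606
{A, B, C, D}: service 291 + fixed 597 = 888
(All 15 nonempty subsets were checked; A only is lowest.)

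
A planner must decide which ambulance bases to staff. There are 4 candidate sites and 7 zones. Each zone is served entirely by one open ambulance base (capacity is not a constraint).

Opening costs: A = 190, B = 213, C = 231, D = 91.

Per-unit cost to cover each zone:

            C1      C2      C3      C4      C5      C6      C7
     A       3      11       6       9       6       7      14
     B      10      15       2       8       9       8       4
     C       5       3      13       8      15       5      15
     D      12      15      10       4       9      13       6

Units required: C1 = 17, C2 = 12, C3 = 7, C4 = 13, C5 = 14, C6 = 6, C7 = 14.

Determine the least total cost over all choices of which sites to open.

For any fixed open set, each zone goes to its cheapest open site; total = fixed + service.
{A, D}: C1→A 3·17=51, C2→A 11·12=132, C3→A 6·7=42, C4→D 4·13=52, C5→A 6·14=84, C6→A 7·6=42, C7→D 6·14=84. Service 487; fixed 281; total 768.
{C, D}: C1→C 5·17=85, C2→C 3·12=36, C3→D 10·7=70, C4→D 4·13=52, C5→D 9·14=126, C6→C 5·6=30, C7→D 6·14=84. Service 483; fixed 322; total 805.
{A}: C1→A 3·17=51, C2→A 11·12=132, C3→A 6·7=42, C4→A 9·13=117, C5→A 6·14=84, C6→A 7·6=42, C7→A 14·14=196. Service 664; fixed 190; total 854.
{A, B, C, D}: C1→A 3·17=51, C2→C 3·12=36, C3→B 2·7=14, C4→D 4·13=52, C5→A 6·14=84, C6→C 5·6=30, C7→B 4·14=56. Service 323; fixed 725; total 1048.
(All 15 nonempty subsets were checked; A and D is lowest.)

Minimum total cost: 768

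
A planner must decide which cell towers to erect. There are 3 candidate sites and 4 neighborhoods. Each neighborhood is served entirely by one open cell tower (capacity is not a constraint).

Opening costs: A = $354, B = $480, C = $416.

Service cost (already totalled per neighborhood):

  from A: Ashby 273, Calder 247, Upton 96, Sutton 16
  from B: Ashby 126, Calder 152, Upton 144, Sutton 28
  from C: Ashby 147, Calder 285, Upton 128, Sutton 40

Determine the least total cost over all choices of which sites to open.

For any fixed open set, each neighborhood goes to its cheapest open site; total = fixed + service.
{B}: Ashby→B 126, Calder→B 152, Upton→B 144, Sutton→B 28. Service 450; fixed 480; total 930.
{A}: service 632 + fixed 354 = 986
{C}: service 600 + fixed 416 = 1016
{A, B, C}: service 390 + fixed 1250 = 1640
No other subset beats 930.

Minimum total cost: 930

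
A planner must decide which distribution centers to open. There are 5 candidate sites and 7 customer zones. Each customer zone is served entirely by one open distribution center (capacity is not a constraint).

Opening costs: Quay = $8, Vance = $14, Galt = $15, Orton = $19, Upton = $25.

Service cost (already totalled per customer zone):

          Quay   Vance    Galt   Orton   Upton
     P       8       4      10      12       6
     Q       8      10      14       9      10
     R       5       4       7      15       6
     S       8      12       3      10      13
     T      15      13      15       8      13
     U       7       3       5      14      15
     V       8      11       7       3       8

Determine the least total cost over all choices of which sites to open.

For any fixed open set, each customer zone goes to its cheapest open site; total = fixed + service.
{Quay}: P→Quay 8, Q→Quay 8, R→Quay 5, S→Quay 8, T→Quay 15, U→Quay 7, V→Quay 8. Service 59; fixed 8; total 67.
{Quay, Vance}: P→Vance 4, Q→Quay 8, R→Vance 4, S→Quay 8, T→Vance 13, U→Vance 3, V→Quay 8. Service 48; fixed 22; total 70.
{Vance}: service 57 + fixed 14 = 71
{Quay, Vance, Galt, Orton, Upton}: service 33 + fixed 81 = 114
No other subset beats 67.

Minimum total cost: 67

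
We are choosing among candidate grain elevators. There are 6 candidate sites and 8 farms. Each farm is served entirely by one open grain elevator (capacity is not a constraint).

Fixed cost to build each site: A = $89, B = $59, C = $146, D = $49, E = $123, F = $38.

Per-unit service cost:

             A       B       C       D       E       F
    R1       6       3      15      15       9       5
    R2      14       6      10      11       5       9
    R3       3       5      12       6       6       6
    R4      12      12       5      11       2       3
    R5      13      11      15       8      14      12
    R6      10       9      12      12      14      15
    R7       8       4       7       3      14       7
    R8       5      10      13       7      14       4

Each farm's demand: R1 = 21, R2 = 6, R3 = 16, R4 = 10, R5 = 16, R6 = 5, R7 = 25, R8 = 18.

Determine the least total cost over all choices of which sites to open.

Minimum total cost: 675

For any fixed open set, each farm goes to its cheapest open site; total = fixed + service.
{B, D, F}: R1→B 3·21=63, R2→B 6·6=36, R3→B 5·16=80, R4→F 3·10=30, R5→D 8·16=128, R6→B 9·5=45, R7→D 3·25=75, R8→F 4·18=72. Service 529; fixed 146; total 675.
{B, F}: service 602 + fixed 97 = 699
{D, F}: R1→F 5·21=105, R2→F 9·6=54, R3→D 6·16=96, R4→F 3·10=30, R5→D 8·16=128, R6→D 12·5=60, R7→D 3·25=75, R8→F 4·18=72. Service 620; fixed 87; total 707.
{A, B, C, D, E, F}: R1→B 3·21=63, R2→E 5·6=30, R3→A 3·16=48, R4→E 2·10=20, R5→D 8·16=128, R6→B 9·5=45, R7→D 3·25=75, R8→F 4·18=72. Service 481; fixed 504; total 985.
No other subset beats 675.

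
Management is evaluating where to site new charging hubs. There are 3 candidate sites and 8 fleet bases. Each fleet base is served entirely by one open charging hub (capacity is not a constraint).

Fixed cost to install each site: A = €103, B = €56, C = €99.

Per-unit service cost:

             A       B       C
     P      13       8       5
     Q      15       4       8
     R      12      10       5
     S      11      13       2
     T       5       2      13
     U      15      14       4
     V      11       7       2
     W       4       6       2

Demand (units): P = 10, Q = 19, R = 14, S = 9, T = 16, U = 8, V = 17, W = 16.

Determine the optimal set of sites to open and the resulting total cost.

For any fixed open set, each fleet base goes to its cheapest open site; total = fixed + service.
{B, C}: P→C 5·10=50, Q→B 4·19=76, R→C 5·14=70, S→C 2·9=18, T→B 2·16=32, U→C 4·8=32, V→C 2·17=34, W→C 2·16=32. Service 344; fixed 155; total 499.
{A, B, C}: P→C 5·10=50, Q→B 4·19=76, R→C 5·14=70, S→C 2·9=18, T→B 2·16=32, U→C 4·8=32, V→C 2·17=34, W→C 2·16=32. Service 344; fixed 258; total 602.
{A, C}: P→C 5·10=50, Q→C 8·19=152, R→C 5·14=70, S→C 2·9=18, T→A 5·16=80, U→C 4·8=32, V→C 2·17=34, W→C 2·16=32. Service 468; fixed 202; total 670.
{B}: service 772 + fixed 56 = 828
No other subset beats 499.

Open B and C; minimum total cost 499.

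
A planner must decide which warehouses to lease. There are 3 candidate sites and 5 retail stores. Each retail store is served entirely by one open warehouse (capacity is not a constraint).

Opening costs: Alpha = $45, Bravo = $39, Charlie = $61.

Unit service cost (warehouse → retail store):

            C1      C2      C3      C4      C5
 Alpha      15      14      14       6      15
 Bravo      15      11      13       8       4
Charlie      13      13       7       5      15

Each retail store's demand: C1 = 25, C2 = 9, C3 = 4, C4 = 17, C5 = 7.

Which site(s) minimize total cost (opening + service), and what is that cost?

For any fixed open set, each retail store goes to its cheapest open site; total = fixed + service.
{Bravo, Charlie}: C1→Charlie 13·25=325, C2→Bravo 11·9=99, C3→Charlie 7·4=28, C4→Charlie 5·17=85, C5→Bravo 4·7=28. Service 565; fixed 100; total 665.
{Alpha, Bravo, Charlie}: service 565 + fixed 145 = 710
{Charlie}: C1→Charlie 13·25=325, C2→Charlie 13·9=117, C3→Charlie 7·4=28, C4→Charlie 5·17=85, C5→Charlie 15·7=105. Service 660; fixed 61; total 721.
{Bravo}: service 690 + fixed 39 = 729
(All 7 nonempty subsets were checked; Bravo and Charlie is lowest.)

Open Bravo and Charlie; minimum total cost 665.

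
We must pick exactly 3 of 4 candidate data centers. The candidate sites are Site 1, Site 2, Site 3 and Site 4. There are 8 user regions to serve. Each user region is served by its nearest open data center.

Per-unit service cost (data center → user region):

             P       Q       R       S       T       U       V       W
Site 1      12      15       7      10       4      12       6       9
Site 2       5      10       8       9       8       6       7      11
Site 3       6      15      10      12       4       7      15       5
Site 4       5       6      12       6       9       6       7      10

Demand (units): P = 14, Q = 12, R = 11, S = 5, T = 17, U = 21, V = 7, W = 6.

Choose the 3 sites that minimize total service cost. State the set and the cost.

Choose Site 1, Site 3 and Site 4; total service cost 515.

With exactly 3 open, each user region uses its cheapest among the chosen.
{Site 1, Site 3, Site 4}: P→Site 4 5·14=70, Q→Site 4 6·12=72, R→Site 1 7·11=77, S→Site 4 6·5=30, T→Site 1 4·17=68, U→Site 4 6·21=126, V→Site 1 6·7=42, W→Site 3 5·6=30. Service cost 515.
{Site 2, Site 3, Site 4}: service cost 533
{Site 1, Site 2, Site 4}: service cost 539
Among all 4 size-3 choices, {Site 1, Site 3, Site 4} is lowest.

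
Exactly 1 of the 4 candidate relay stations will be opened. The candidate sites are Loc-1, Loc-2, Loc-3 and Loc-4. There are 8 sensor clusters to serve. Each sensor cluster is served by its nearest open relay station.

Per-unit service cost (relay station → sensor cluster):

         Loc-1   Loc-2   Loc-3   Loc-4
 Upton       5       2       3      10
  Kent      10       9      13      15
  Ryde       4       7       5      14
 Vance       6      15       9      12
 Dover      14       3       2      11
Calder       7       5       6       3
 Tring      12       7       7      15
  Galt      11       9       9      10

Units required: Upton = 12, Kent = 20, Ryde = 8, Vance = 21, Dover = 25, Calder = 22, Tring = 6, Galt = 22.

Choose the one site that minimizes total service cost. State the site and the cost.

Choose Loc-3 only; total service cost 947.

With exactly 1 open, each sensor cluster uses its cheapest among the chosen.
{Loc-3}: Upton→Loc-3 3·12=36, Kent→Loc-3 13·20=260, Ryde→Loc-3 5·8=40, Vance→Loc-3 9·21=189, Dover→Loc-3 2·25=50, Calder→Loc-3 6·22=132, Tring→Loc-3 7·6=42, Galt→Loc-3 9·22=198. Service cost 947.
{Loc-2}: service cost 1000
{Loc-1}: service cost 1236
Among all 4 size-1 choices, {Loc-3} is lowest.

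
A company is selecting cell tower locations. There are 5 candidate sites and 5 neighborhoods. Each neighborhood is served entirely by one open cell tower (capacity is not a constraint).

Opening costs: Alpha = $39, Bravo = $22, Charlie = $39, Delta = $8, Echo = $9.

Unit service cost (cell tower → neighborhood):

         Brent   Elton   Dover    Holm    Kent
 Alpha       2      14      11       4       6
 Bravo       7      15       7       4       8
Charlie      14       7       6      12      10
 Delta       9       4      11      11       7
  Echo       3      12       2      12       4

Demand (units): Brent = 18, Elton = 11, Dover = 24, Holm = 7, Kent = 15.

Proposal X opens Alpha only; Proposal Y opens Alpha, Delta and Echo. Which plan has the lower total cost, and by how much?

Proposal Y is cheaper by 339.

Proposal X: {Alpha}: Brent→Alpha 2·18=36, Elton→Alpha 14·11=154, Dover→Alpha 11·24=264, Holm→Alpha 4·7=28, Kent→Alpha 6·15=90. Service 572; fixed 39; total 611.
Proposal Y: {Alpha, Delta, Echo}: Brent→Alpha 2·18=36, Elton→Delta 4·11=44, Dover→Echo 2·24=48, Holm→Alpha 4·7=28, Kent→Echo 4·15=60. Service 216; fixed 56; total 272.
Difference: |611 − 272| = 339.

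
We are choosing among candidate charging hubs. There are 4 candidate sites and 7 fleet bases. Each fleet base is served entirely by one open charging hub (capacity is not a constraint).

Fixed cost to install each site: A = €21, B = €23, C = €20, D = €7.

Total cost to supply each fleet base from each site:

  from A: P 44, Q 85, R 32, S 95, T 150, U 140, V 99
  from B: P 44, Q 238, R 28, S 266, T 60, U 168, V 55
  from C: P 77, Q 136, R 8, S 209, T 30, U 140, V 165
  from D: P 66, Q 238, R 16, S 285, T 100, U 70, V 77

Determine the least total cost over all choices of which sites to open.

For any fixed open set, each fleet base goes to its cheapest open site; total = fixed + service.
{A, C, D}: P→A 44, Q→A 85, R→C 8, S→A 95, T→C 30, U→D 70, V→D 77. Service 409; fixed 48; total 457.
{A, B, C, D}: P→A 44, Q→A 85, R→C 8, S→A 95, T→C 30, U→D 70, V→B 55. Service 387; fixed 71; total 458.
{A, B, D}: service 425 + fixed 51 = 476
{D}: service 852 + fixed 7 = 859
No other subset beats 457.

Minimum total cost: 457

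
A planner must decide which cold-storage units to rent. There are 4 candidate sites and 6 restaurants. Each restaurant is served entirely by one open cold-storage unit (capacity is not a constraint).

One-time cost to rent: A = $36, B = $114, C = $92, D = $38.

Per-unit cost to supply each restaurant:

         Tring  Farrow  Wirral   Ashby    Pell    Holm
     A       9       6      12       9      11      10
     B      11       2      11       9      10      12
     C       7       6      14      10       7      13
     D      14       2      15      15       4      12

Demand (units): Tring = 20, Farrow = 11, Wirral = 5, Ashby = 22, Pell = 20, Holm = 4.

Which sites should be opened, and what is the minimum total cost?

Open A and D; minimum total cost 654.

For any fixed open set, each restaurant goes to its cheapest open site; total = fixed + service.
{A, D}: Tring→A 9·20=180, Farrow→D 2·11=22, Wirral→A 12·5=60, Ashby→A 9·22=198, Pell→D 4·20=80, Holm→A 10·4=40. Service 580; fixed 74; total 654.
{A, C, D}: service 540 + fixed 166 = 706
{C, D}: service 580 + fixed 130 = 710
{A, B, C, D}: Tring→C 7·20=140, Farrow→B 2·11=22, Wirral→B 11·5=55, Ashby→A 9·22=198, Pell→D 4·20=80, Holm→A 10·4=40. Service 535; fixed 280; total 815.
No other subset beats 654.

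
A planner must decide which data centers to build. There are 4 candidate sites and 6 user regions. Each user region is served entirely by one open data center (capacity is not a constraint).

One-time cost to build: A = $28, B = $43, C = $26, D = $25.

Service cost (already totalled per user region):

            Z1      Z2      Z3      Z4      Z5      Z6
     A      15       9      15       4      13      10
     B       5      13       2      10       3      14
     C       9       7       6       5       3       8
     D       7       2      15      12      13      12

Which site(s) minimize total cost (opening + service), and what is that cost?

Open C only; minimum total cost 64.

For any fixed open set, each user region goes to its cheapest open site; total = fixed + service.
{C}: Z1→C 9, Z2→C 7, Z3→C 6, Z4→C 5, Z5→C 3, Z6→C 8. Service 38; fixed 26; total 64.
{C, D}: Z1→D 7, Z2→D 2, Z3→C 6, Z4→C 5, Z5→C 3, Z6→C 8. Service 31; fixed 51; total 82.
{D}: service 61 + fixed 25 = 86
{A, B, C, D}: Z1→B 5, Z2→D 2, Z3→B 2, Z4→A 4, Z5→B 3, Z6→C 8. Service 24; fixed 122; total 146.
No other subset beats 64.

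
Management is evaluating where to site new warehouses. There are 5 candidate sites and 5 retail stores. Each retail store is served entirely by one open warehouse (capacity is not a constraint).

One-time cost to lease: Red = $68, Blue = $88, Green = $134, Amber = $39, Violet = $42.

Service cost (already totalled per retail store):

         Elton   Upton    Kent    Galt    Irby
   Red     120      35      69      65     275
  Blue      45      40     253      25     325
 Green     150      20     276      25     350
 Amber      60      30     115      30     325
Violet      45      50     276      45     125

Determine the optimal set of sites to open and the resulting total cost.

Open Amber and Violet; minimum total cost 426.

For any fixed open set, each retail store goes to its cheapest open site; total = fixed + service.
{Amber, Violet}: Elton→Violet 45, Upton→Amber 30, Kent→Amber 115, Galt→Amber 30, Irby→Violet 125. Service 345; fixed 81; total 426.
{Red, Violet}: service 319 + fixed 110 = 429
{Red, Amber, Violet}: Elton→Violet 45, Upton→Amber 30, Kent→Red 69, Galt→Amber 30, Irby→Violet 125. Service 299; fixed 149; total 448.
{Red, Blue, Green, Amber, Violet}: service 284 + fixed 371 = 655
No other subset beats 426.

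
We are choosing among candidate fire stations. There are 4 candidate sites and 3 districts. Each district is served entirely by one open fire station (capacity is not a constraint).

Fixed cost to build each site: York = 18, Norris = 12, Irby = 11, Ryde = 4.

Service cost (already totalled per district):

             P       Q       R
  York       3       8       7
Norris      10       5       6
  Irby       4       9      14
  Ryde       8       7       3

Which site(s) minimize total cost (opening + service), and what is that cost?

For any fixed open set, each district goes to its cheapest open site; total = fixed + service.
{Ryde}: P→Ryde 8, Q→Ryde 7, R→Ryde 3. Service 18; fixed 4; total 22.
{Irby, Ryde}: service 14 + fixed 15 = 29
{Norris, Ryde}: P→Ryde 8, Q→Norris 5, R→Ryde 3. Service 16; fixed 16; total 32.
{York, Norris, Irby, Ryde}: P→York 3, Q→Norris 5, R→Ryde 3. Service 11; fixed 45; total 56.
(All 15 nonempty subsets were checked; Ryde only is lowest.)

Open Ryde only; minimum total cost 22.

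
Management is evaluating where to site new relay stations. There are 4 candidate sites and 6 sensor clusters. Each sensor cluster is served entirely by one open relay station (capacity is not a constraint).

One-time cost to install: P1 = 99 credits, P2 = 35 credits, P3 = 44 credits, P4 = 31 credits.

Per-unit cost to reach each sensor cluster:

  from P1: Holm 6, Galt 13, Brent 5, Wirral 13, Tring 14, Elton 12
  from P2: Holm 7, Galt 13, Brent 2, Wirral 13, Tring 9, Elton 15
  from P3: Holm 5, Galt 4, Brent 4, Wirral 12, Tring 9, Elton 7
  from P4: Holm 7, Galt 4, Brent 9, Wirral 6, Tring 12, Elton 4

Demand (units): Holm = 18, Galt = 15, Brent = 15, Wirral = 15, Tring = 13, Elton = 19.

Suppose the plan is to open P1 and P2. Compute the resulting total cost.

Each sensor cluster is assigned to its cheapest site among the open ones.
{P1, P2}: Holm→P1 6·18=108, Galt→P1 13·15=195, Brent→P2 2·15=30, Wirral→P1 13·15=195, Tring→P2 9·13=117, Elton→P1 12·19=228. Service 873; fixed 134; total 1007.

Total cost: 1007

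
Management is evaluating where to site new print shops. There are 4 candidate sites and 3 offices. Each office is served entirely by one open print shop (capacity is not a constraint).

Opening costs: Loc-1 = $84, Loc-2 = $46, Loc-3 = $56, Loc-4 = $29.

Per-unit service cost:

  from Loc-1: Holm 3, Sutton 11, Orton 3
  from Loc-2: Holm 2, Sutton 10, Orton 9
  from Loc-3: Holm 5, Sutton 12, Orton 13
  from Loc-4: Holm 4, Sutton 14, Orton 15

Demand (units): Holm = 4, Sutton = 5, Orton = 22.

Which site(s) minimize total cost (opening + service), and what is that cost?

Open Loc-1 only; minimum total cost 217.

For any fixed open set, each office goes to its cheapest open site; total = fixed + service.
{Loc-1}: Holm→Loc-1 3·4=12, Sutton→Loc-1 11·5=55, Orton→Loc-1 3·22=66. Service 133; fixed 84; total 217.
{Loc-1, Loc-4}: service 133 + fixed 113 = 246
{Loc-1, Loc-2}: service 124 + fixed 130 = 254
{Loc-1, Loc-2, Loc-3, Loc-4}: Holm→Loc-2 2·4=8, Sutton→Loc-2 10·5=50, Orton→Loc-1 3·22=66. Service 124; fixed 215; total 339.
No other subset beats 217.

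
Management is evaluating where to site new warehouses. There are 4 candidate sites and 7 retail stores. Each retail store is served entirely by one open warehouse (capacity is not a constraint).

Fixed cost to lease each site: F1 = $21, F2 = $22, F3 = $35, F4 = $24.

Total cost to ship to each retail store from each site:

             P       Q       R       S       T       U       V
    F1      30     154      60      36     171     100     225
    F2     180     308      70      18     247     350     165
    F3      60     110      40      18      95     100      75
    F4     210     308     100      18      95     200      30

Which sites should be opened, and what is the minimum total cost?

Open F1, F3 and F4; minimum total cost 503.

For any fixed open set, each retail store goes to its cheapest open site; total = fixed + service.
{F1, F3, F4}: P→F1 30, Q→F3 110, R→F3 40, S→F3 18, T→F3 95, U→F1 100, V→F4 30. Service 423; fixed 80; total 503.
{F3, F4}: service 453 + fixed 59 = 512
{F1, F3}: service 468 + fixed 56 = 524
{F1, F2, F3, F4}: P→F1 30, Q→F3 110, R→F3 40, S→F2 18, T→F3 95, U→F1 100, V→F4 30. Service 423; fixed 102; total 525.
No other subset beats 503.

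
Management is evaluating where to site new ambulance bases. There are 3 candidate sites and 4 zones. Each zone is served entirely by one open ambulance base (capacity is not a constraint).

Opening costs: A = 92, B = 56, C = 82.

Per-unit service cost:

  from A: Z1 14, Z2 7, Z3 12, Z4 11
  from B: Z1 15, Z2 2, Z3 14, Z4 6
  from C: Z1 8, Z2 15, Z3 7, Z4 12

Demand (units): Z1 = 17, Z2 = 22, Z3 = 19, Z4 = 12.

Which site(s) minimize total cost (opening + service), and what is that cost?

Open B and C; minimum total cost 523.

For any fixed open set, each zone goes to its cheapest open site; total = fixed + service.
{B, C}: Z1→C 8·17=136, Z2→B 2·22=44, Z3→C 7·19=133, Z4→B 6·12=72. Service 385; fixed 138; total 523.
{A, B, C}: service 385 + fixed 230 = 615
{B}: service 637 + fixed 56 = 693
No other subset beats 523.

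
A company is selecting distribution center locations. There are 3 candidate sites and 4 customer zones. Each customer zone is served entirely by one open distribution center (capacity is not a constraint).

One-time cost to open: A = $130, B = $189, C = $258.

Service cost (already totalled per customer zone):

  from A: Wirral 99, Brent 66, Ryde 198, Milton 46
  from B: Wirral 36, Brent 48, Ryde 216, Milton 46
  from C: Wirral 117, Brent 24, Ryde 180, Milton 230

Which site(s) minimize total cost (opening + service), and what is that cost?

Open B only; minimum total cost 535.

For any fixed open set, each customer zone goes to its cheapest open site; total = fixed + service.
{B}: Wirral→B 36, Brent→B 48, Ryde→B 216, Milton→B 46. Service 346; fixed 189; total 535.
{A}: service 409 + fixed 130 = 539
{A, B}: service 328 + fixed 319 = 647
{A, B, C}: service 286 + fixed 577 = 863
No other subset beats 535.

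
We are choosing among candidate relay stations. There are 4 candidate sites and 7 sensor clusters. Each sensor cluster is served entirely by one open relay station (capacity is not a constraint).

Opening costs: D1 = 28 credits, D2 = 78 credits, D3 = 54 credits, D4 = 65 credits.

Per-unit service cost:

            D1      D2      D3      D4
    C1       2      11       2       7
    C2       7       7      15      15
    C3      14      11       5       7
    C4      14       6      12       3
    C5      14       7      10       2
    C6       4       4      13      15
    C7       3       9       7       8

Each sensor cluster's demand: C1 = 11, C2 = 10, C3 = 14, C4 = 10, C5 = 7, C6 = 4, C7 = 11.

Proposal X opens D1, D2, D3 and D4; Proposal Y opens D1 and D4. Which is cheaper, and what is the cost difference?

Proposal Y is cheaper by 104.

Proposal X: {D1, D2, D3, D4}: C1→D1 2·11=22, C2→D1 7·10=70, C3→D3 5·14=70, C4→D4 3·10=30, C5→D4 2·7=14, C6→D1 4·4=16, C7→D1 3·11=33. Service 255; fixed 225; total 480.
Proposal Y: {D1, D4}: C1→D1 2·11=22, C2→D1 7·10=70, C3→D4 7·14=98, C4→D4 3·10=30, C5→D4 2·7=14, C6→D1 4·4=16, C7→D1 3·11=33. Service 283; fixed 93; total 376.
Difference: |480 − 376| = 104.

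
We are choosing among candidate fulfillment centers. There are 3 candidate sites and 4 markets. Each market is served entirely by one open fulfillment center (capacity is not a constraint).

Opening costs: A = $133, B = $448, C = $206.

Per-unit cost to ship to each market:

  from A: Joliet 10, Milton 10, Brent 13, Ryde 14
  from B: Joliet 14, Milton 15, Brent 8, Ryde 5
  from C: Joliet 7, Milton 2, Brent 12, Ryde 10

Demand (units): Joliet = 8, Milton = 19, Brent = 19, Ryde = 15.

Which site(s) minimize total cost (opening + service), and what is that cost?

Open C only; minimum total cost 678.

For any fixed open set, each market goes to its cheapest open site; total = fixed + service.
{C}: Joliet→C 7·8=56, Milton→C 2·19=38, Brent→C 12·19=228, Ryde→C 10·15=150. Service 472; fixed 206; total 678.
{A, C}: service 472 + fixed 339 = 811
{A}: Joliet→A 10·8=80, Milton→A 10·19=190, Brent→A 13·19=247, Ryde→A 14·15=210. Service 727; fixed 133; total 860.
{A, B, C}: Joliet→C 7·8=56, Milton→C 2·19=38, Brent→B 8·19=152, Ryde→B 5·15=75. Service 321; fixed 787; total 1108.
(All 7 nonempty subsets were checked; C only is lowest.)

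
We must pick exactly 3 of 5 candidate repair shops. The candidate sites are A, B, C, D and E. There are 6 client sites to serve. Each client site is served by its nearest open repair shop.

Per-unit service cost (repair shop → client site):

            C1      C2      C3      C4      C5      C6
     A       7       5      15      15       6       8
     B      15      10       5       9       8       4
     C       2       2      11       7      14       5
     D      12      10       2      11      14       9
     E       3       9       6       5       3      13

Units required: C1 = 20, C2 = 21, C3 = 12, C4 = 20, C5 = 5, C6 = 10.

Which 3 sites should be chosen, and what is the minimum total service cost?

With exactly 3 open, each client site uses its cheapest among the chosen.
{C, D, E}: C1→C 2·20=40, C2→C 2·21=42, C3→D 2·12=24, C4→E 5·20=100, C5→E 3·5=15, C6→C 5·10=50. Service cost 271.
{B, C, E}: service cost 297
{A, C, E}: service cost 319
Among all 10 size-3 choices, {C, D, E} is lowest.

Choose C, D and E; total service cost 271.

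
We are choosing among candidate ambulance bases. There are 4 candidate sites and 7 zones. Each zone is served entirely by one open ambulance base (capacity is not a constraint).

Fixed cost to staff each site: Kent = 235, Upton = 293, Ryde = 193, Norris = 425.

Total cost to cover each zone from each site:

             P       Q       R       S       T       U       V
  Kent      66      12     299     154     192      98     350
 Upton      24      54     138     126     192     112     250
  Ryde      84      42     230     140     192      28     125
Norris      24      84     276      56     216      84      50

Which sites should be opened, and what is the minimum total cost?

Open Ryde only; minimum total cost 1034.

For any fixed open set, each zone goes to its cheapest open site; total = fixed + service.
{Ryde}: P→Ryde 84, Q→Ryde 42, R→Ryde 230, S→Ryde 140, T→Ryde 192, U→Ryde 28, V→Ryde 125. Service 841; fixed 193; total 1034.
{Upton, Ryde}: service 675 + fixed 486 = 1161
{Upton}: P→Upton 24, Q→Upton 54, R→Upton 138, S→Upton 126, T→Upton 192, U→Upton 112, V→Upton 250. Service 896; fixed 293; total 1189.
{Kent, Upton, Ryde, Norris}: service 500 + fixed 1146 = 1646
(All 15 nonempty subsets were checked; Ryde only is lowest.)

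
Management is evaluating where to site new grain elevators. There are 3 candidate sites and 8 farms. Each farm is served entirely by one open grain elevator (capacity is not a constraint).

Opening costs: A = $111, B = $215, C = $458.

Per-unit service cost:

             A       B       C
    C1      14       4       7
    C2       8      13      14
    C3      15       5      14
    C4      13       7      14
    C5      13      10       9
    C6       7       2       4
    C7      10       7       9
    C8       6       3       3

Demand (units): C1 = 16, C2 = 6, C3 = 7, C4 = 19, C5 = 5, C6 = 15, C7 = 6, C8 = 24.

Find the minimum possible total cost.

Minimum total cost: 719

For any fixed open set, each farm goes to its cheapest open site; total = fixed + service.
{B}: C1→B 4·16=64, C2→B 13·6=78, C3→B 5·7=35, C4→B 7·19=133, C5→B 10·5=50, C6→B 2·15=30, C7→B 7·6=42, C8→B 3·24=72. Service 504; fixed 215; total 719.
{A, B}: C1→B 4·16=64, C2→A 8·6=48, C3→B 5·7=35, C4→B 7·19=133, C5→B 10·5=50, C6→B 2·15=30, C7→B 7·6=42, C8→B 3·24=72. Service 474; fixed 326; total 800.
{A}: C1→A 14·16=224, C2→A 8·6=48, C3→A 15·7=105, C4→A 13·19=247, C5→A 13·5=65, C6→A 7·15=105, C7→A 10·6=60, C8→A 6·24=144. Service 998; fixed 111; total 1109.
{A, B, C}: service 469 + fixed 784 = 1253
No other subset beats 719.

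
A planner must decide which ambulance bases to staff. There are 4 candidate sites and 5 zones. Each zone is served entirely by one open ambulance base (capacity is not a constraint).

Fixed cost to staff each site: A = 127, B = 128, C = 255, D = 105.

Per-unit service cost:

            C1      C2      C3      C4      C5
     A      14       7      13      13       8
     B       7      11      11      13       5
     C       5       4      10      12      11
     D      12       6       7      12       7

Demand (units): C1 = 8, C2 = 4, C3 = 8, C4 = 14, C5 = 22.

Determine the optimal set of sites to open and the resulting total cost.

Open D only; minimum total cost 603.

For any fixed open set, each zone goes to its cheapest open site; total = fixed + service.
{D}: C1→D 12·8=96, C2→D 6·4=24, C3→D 7·8=56, C4→D 12·14=168, C5→D 7·22=154. Service 498; fixed 105; total 603.
{B}: C1→B 7·8=56, C2→B 11·4=44, C3→B 11·8=88, C4→B 13·14=182, C5→B 5·22=110. Service 480; fixed 128; total 608.
{B, D}: service 414 + fixed 233 = 647
{A, B, C, D}: service 390 + fixed 615 = 1005
No other subset beats 603.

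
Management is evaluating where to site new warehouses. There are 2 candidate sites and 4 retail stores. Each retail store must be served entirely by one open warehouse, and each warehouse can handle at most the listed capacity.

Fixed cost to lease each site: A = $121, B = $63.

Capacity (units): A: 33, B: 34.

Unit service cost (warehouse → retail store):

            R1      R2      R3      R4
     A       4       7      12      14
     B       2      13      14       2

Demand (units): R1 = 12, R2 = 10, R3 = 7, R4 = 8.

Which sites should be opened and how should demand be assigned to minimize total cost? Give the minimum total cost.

Minimum total cost: 378

Open {A, B}: R1→B 2·12=24, R2→A 7·10=70, R3→A 12·7=84, R4→B 2·8=16.
Loads: A carries 17/33, B carries 20/34. Service 194; fixed 184; total 378.
Next best feasible plan costs 392.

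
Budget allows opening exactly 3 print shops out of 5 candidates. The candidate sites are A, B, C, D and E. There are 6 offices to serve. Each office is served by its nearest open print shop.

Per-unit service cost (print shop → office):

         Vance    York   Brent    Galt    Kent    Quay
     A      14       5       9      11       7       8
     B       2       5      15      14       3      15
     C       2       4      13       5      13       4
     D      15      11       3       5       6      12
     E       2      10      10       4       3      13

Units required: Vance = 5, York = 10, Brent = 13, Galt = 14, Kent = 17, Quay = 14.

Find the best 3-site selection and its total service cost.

Choose C, D and E; total service cost 252.

With exactly 3 open, each office uses its cheapest among the chosen.
{C, D, E}: Vance→C 2·5=10, York→C 4·10=40, Brent→D 3·13=39, Galt→E 4·14=56, Kent→E 3·17=51, Quay→C 4·14=56. Service cost 252.
{B, C, D}: service cost 266
{A, C, D}: service cost 317
Among all 10 size-3 choices, {C, D, E} is lowest.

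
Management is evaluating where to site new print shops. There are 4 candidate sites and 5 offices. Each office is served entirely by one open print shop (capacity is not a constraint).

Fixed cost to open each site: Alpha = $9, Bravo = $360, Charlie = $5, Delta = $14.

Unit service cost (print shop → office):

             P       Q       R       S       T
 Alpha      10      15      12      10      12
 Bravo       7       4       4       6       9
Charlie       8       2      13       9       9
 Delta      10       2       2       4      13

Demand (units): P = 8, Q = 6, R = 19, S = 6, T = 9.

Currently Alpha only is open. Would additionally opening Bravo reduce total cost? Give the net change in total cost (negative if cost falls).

Current service cost with {Alpha}: 566.
Adding Bravo: each office re-picks its cheapest; new service cost 273, saving 293.
Extra fixed cost: 360. Net change = 360 − 293 = 67.
(Totals: 575 → 642.)

No — net change +67 (cost rises by 67).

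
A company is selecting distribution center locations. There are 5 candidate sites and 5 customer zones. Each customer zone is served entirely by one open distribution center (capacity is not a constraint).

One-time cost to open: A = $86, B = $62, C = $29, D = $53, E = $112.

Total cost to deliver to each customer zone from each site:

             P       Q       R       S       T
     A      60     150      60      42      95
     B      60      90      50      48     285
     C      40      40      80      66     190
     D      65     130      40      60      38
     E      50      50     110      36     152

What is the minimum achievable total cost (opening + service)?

For any fixed open set, each customer zone goes to its cheapest open site; total = fixed + service.
{C, D}: P→C 40, Q→C 40, R→D 40, S→D 60, T→D 38. Service 218; fixed 82; total 300.
{B, C, D}: service 206 + fixed 144 = 350
{A, C, D}: service 200 + fixed 168 = 368
{A, B, C, D, E}: service 194 + fixed 342 = 536
No other subset beats 300.

Minimum total cost: 300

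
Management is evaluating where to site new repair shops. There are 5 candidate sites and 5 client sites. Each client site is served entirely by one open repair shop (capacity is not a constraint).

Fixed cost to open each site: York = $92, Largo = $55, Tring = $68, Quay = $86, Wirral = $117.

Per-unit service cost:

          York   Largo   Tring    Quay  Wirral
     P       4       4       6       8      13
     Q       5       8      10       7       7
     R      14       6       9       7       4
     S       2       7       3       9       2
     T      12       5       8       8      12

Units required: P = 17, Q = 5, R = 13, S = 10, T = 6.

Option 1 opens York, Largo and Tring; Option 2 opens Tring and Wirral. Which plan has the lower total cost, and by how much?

Option 1: {York, Largo, Tring}: P→York 4·17=68, Q→York 5·5=25, R→Largo 6·13=78, S→York 2·10=20, T→Largo 5·6=30. Service 221; fixed 215; total 436.
Option 2: {Tring, Wirral}: P→Tring 6·17=102, Q→Wirral 7·5=35, R→Wirral 4·13=52, S→Wirral 2·10=20, T→Tring 8·6=48. Service 257; fixed 185; total 442.
Difference: |436 − 442| = 6.

Option 1 is cheaper by 6.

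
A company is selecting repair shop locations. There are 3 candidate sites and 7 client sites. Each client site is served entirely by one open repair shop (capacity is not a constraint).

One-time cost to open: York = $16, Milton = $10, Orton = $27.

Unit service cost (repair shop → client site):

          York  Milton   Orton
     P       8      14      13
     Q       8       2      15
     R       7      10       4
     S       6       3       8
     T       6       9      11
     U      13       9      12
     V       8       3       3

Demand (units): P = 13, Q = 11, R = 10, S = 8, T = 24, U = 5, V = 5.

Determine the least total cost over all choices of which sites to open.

For any fixed open set, each client site goes to its cheapest open site; total = fixed + service.
{York, Milton, Orton}: P→York 8·13=104, Q→Milton 2·11=22, R→Orton 4·10=40, S→Milton 3·8=24, T→York 6·24=144, U→Milton 9·5=45, V→Milton 3·5=15. Service 394; fixed 53; total 447.
{York, Milton}: service 424 + fixed 26 = 450
{York, Orton}: service 499 + fixed 43 = 542
{Milton}: P→Milton 14·13=182, Q→Milton 2·11=22, R→Milton 10·10=100, S→Milton 3·8=24, T→Milton 9·24=216, U→Milton 9·5=45, V→Milton 3·5=15. Service 604; fixed 10; total 614.
No other subset beats 447.

Minimum total cost: 447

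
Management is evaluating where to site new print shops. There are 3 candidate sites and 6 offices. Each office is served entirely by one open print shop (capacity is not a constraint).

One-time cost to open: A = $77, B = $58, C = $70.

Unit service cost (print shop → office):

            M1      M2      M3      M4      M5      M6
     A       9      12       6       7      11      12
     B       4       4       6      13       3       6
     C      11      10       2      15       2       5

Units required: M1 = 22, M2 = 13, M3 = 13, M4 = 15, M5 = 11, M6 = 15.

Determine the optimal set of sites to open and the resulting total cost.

For any fixed open set, each office goes to its cheapest open site; total = fixed + service.
{A, B, C}: M1→B 4·22=88, M2→B 4·13=52, M3→C 2·13=26, M4→A 7·15=105, M5→C 2·11=22, M6→C 5·15=75. Service 368; fixed 205; total 573.
{A, B}: M1→B 4·22=88, M2→B 4·13=52, M3→A 6·13=78, M4→A 7·15=105, M5→B 3·11=33, M6→B 6·15=90. Service 446; fixed 135; total 581.
{B, C}: service 458 + fixed 128 = 586
{B}: service 536 + fixed 58 = 594
(All 7 nonempty subsets were checked; A, B and C is lowest.)

Open A, B and C; minimum total cost 573.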